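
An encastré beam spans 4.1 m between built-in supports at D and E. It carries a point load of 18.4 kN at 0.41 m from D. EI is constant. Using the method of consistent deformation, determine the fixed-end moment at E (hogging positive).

Take the two fixed-end moments M_D, M_E as redundants; the released structure is the simple span DE.
On the primary (simply-supported) span, the end slopes from the loading are:
  at D: point load 18.4 at a = 0.41: Pab(L + b)/(6LEI) = 8.815/EI
  at E: point load 18.4 at a = 0.41: Pab(L + a)/(6LEI) = 5.104/EI
  θ_D0 = 8.815/EI,  θ_E0 = 5.104/EI
Flexibility coefficients: a unit moment at one end gives L/(3EI) there and L/(6EI) at the far end, so f₁₁ = f₂₂ = 1.367/EI and f₁₂ = f₂₁ = 0.6833/EI.
Compatibility — zero rotation at each built-in end:
  1.367 M_D + 0.6833 M_E = 8.815
  0.6833 M_D + 1.367 M_E = 5.104
Solving the pair gives M_D = 6.111 kN·m and M_E = 0.679 kN·m (hogging).

M_E = 0.679 kN·m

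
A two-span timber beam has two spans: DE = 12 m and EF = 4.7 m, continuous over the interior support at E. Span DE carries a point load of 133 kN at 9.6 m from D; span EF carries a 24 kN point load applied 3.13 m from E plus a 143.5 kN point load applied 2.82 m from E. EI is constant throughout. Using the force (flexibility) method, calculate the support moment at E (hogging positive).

M_E = 201.7 kN·m

Take M_E as the redundant. Released structure: two simple spans DE and EF with a hinge at E.
Discontinuity in slope at E on the released structure — sum the simple-span end rotations:
  span DE: point load 133 at a = 9.6: Pab(L + a)/(6LEI) = 919.3/EI
  span EF: point load 24 at a = 3.13: Pab(L + b)/(6LEI) = 26.22/EI
  span EF: point load 143.5 at a = 2.82: Pab(L + b)/(6LEI) = 177.5/EI
  relative rotation θ_0 = (919.3 + 203.7)/EI = 1123/EI
A unit hogging moment at E produces rotation L₁/(3EI) + L₂/(3EI) = 5.567/EI.
Slope continuity at E: θ_0 = M_E·5.567/EI, so M_E = 1123/5.567 = 201.7 kN·m (hogging).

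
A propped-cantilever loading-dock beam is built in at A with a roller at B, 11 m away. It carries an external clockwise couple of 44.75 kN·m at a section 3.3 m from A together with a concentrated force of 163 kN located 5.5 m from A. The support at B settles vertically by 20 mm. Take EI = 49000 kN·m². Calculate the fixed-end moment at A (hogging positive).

Remove the prop at B; the released (primary) structure is a cantilever built in at A.
Downward deflection at the released point B due to the loads:
  clockwise couple 44.75 at a = 3.3: M₀a(2L − a)/(2EI) = 1381/EI
  point load 163 at a = 5.5: Pa²(3L − a)/(6EI) = 22599/EI
  δ_0 = 23980/EI
Flexibility coefficient — unit upward force at B: δ_{BB} = L³/(3EI) = 443.7/EI.
With EI = 49000 kN·m²: δ_0 = 0.48939 m and δ_{BB} = 0.009054 m/kN.
Compatibility — the beam at B must follow the support down by 0.02 m: δ_0 − R_B·δ_{BB} = 0.02, so R_B = (0.48939 − 0.02)/0.009054 = 51.84 kN.
Moment equilibrium about A: M_A = Σ(load moments about A) − R_B·L = 941.2 − 51.84×11 = 371 kN·m.

M_A = 371 kN·m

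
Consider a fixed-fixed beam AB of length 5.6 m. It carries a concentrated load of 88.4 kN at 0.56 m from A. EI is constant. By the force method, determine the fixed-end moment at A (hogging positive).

M_A = 40.1 kN·m

Release both end moments; the primary structure is a simply-supported span AB with redundants M_A and M_B.
On the primary (simply-supported) span, the end slopes from the loading are:
  at A: point load 88.4 at a = 0.56: Pab(L + b)/(6LEI) = 79.01/EI
  at B: point load 88.4 at a = 0.56: Pab(L + a)/(6LEI) = 45.74/EI
  θ_A0 = 79.01/EI,  θ_B0 = 45.74/EI
Flexibility coefficients: a unit moment at one end gives L/(3EI) there and L/(6EI) at the far end, so f₁₁ = f₂₂ = 1.867/EI and f₁₂ = f₂₁ = 0.9333/EI.
Compatibility — zero rotation at each built-in end:
  1.867 M_A + 0.9333 M_B = 79.01
  0.9333 M_A + 1.867 M_B = 45.74
Solving the pair gives M_A = 40.1 kN·m and M_B = 4.455 kN·m (hogging).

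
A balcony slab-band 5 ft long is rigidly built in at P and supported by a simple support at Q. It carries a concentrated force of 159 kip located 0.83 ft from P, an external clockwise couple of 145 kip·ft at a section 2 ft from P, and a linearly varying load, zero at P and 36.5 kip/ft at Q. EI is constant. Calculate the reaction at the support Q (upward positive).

R_Q = 84.24 kip

Choose R_Q as the redundant. The primary structure is the cantilever fixed at P.
Downward deflection at the released point Q due to the loads:
  point load 159 at a = 0.83: Pa²(3L − a)/(6EI) = 258.7/EI
  clockwise couple 145 at a = 2: M₀a(2L − a)/(2EI) = 1160/EI
  triangular load, peak 36.5 at the free end: 11w₀L⁴/(120EI) = 2091/EI
  δ_0 = 3510/EI
Tip deflection under a unit load at Q: L³/(3EI) = 41.67/EI.
Compatibility at Q: δ_0 − R_Q·δ_{QQ} = 0, so R_Q = 3510/41.67 = 84.24 kip.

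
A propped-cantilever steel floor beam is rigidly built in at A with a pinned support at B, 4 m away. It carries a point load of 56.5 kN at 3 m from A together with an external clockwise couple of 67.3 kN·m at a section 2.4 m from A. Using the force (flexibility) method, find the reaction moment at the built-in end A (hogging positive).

M_A = 8.986 kN·m

Take the reaction at B as the redundant and release it; the primary structure is a cantilever fixed at A.
Free-end deflection of the primary structure under the applied loading (downward +):
  point load 56.5 at a = 3: Pa²(3L − a)/(6EI) = 762.8/EI
  clockwise couple 67.3 at a = 2.4: M₀a(2L − a)/(2EI) = 452.3/EI
  δ_0 = 1215/EI
Tip deflection under a unit load at B: L³/(3EI) = 21.33/EI.
The prop prevents deflection at B: R_B = δ_0/δ_{BB} = 1215/21.33 = 56.95 kN.
Moment equilibrium about A: M_A = Σ(load moments about A) − R_B·L = 236.8 − 56.95×4 = 8.986 kN·m.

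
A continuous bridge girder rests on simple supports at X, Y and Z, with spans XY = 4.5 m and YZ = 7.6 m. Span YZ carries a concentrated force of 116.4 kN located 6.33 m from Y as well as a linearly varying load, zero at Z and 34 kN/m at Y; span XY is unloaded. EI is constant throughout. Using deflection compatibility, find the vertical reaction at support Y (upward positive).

R_Y = 150.6 kN

Insert a hinge at Y; M_Y is the redundant, and each span becomes simply supported.
End slopes at the hinge Y, treating each span as simply supported:
  span YZ: point load 116.4 at a = 6.33: Pab(L + b)/(6LEI) = 182/EI
  span YZ: triangular load, peak 34: w₀L³/(45EI) = 331.7/EI
  relative rotation θ_0 = (0 + 513.7)/EI = 513.7/EI
A unit hogging moment at Y produces rotation L₁/(3EI) + L₂/(3EI) = 4.033/EI.
Slope continuity at Y: θ_0 = M_Y·4.033/EI, so M_Y = 513.7/4.033 = 127.4 kN·m (hogging).
Span XY, ΣM about X with M_Y applied at Y: R_Y^{XY}·4.5 = 0 + 127.4, so R_Y^{XY} = 28.3 kN and R_X = 0 − 28.3 = -28.3 kN.
Span YZ, ΣM about Z: R_Y^{YZ}·7.6 = 802.4 + 127.4, so R_Y^{YZ} = 122.3 kN and R_Z = 245.6 − 122.3 = 123.3 kN.
R_Y = 28.3 + 122.3 = 150.6 kN.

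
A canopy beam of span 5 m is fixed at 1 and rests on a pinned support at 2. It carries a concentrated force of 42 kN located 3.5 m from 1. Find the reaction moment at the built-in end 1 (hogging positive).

M_1 = 28.66 kN·m

Remove the prop at 2; the released (primary) structure is a cantilever built in at 1.
Primary-structure tip deflection at 2 by superposition:
  point load 42 at a = 3.5: Pa²(3L − a)/(6EI) = 986.1/EI
Tip deflection under a unit load at 2: L³/(3EI) = 41.67/EI.
Compatibility at 2: δ_0 − R_2·δ_{22} = 0, so R_2 = 986.1/41.67 = 23.67 kN.
Moment equilibrium about 1: M_1 = Σ(load moments about 1) − R_2·L = 147 − 23.67×5 = 28.66 kN·m.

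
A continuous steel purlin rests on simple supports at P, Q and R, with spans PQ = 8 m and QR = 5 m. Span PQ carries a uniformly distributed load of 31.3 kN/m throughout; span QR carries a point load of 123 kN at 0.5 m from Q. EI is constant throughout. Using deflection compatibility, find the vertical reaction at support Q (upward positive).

Insert a hinge at Q; M_Q is the redundant, and each span becomes simply supported.
Discontinuity in slope at Q on the released structure — sum the simple-span end rotations:
  span PQ: UDL 31.3: wL³/(24EI) = 667.7/EI
  span QR: point load 123 at a = 0.5: Pab(L + b)/(6LEI) = 87.64/EI
  relative rotation θ_0 = (667.7 + 87.64)/EI = 755.4/EI
A unit hogging moment at Q produces rotation L₁/(3EI) + L₂/(3EI) = 4.333/EI.
Compatibility: M_Q·(L₁+L₂)/(3EI) = θ_0, giving M_Q = 174.3 kN·m (hogging).
Span PQ, ΣM about P with M_Q applied at Q: R_Q^{PQ}·8 = 1002 + 174.3, so R_Q^{PQ} = 147 kN and R_P = 250.4 − 147 = 103.4 kN.
Span QR, ΣM about R: R_Q^{QR}·5 = 553.5 + 174.3, so R_Q^{QR} = 145.6 kN and R_R = 123 − 145.6 = -22.56 kN.
R_Q = 147 + 145.6 = 292.6 kN.

R_Q = 292.6 kN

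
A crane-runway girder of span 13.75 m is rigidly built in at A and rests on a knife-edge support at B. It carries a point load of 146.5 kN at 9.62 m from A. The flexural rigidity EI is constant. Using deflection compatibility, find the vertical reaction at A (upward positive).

Release the roller at B. Primary structure: cantilever fixed at A.
Downward deflection at the released point B due to the loads:
  point load 146.5 at a = 9.62: Pa²(3L − a)/(6EI) = 71472/EI
Flexibility coefficient — unit upward force at B: δ_{BB} = L³/(3EI) = 866.5/EI.
Compatibility at B: δ_0 − R_B·δ_{BB} = 0, so R_B = 71472/866.5 = 82.48 kN.
Vertical equilibrium: R_A = ΣP − R_B = 146.5 − 82.48 = 64.02 kN.

R_A = 64.02 kN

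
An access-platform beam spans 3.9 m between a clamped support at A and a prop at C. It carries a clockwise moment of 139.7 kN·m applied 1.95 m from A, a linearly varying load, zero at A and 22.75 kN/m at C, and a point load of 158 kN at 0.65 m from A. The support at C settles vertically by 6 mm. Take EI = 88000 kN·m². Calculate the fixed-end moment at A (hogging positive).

Remove the prop at C; the released (primary) structure is a cantilever built in at A.
Downward deflection at the released point C due to the loads:
  clockwise couple 139.7 at a = 1.95: M₀a(2L − a)/(2EI) = 796.8/EI
  triangular load, peak 22.75 at the free end: 11w₀L⁴/(120EI) = 482.4/EI
  point load 158 at a = 0.65: Pa²(3L − a)/(6EI) = 122.9/EI
  δ_0 = 1402/EI
Tip deflection under a unit load at C: L³/(3EI) = 19.77/EI.
With EI = 88000 kN·m²: δ_0 = 0.015934 m and δ_{CC} = 0.000225 m/kN.
Compatibility — the beam at C must follow the support down by 0.006 m: δ_0 − R_C·δ_{CC} = 0.006, so R_C = (0.015934 − 0.006)/0.000225 = 44.21 kN.
Moment equilibrium about A: M_A = Σ(load moments about A) − R_C·L = 357.7 − 44.21×3.9 = 185.3 kN·m.

M_A = 185.3 kN·m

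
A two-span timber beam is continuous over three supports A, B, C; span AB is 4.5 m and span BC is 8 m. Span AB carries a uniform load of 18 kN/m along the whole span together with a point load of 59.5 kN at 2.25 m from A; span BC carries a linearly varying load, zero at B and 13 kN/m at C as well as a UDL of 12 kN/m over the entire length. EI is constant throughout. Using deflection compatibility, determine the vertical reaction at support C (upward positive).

R_C = 66.79 kN

Take M_B as the redundant. Released structure: two simple spans AB and BC with a hinge at B.
Discontinuity in slope at B on the released structure — sum the simple-span end rotations:
  span AB: UDL 18: wL³/(24EI) = 68.34/EI
  span AB: point load 59.5 at a = 2.25: Pab(L + a)/(6LEI) = 75.3/EI
  span BC: triangular load, peak 13: 7w₀L³/(360EI) = 129.4/EI
  span BC: UDL 12: wL³/(24EI) = 256/EI
  relative rotation θ_0 = (143.6 + 385.4)/EI = 529.1/EI
A unit hogging moment at B produces rotation L₁/(3EI) + L₂/(3EI) = 4.167/EI.
Compatibility: M_B·(L₁+L₂)/(3EI) = θ_0, giving M_B = 127 kN·m (hogging).
Span BC, ΣM about C: R_B^{BC}·8 = 522.7 + 127, so R_B^{BC} = 81.21 kN and R_C = 148 − 81.21 = 66.79 kN.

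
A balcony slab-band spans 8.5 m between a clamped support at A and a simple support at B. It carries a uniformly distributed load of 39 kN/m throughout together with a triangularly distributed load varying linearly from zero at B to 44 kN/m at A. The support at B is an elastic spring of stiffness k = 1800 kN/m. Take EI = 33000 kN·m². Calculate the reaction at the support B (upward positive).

R_B = 148.4 kN

Take the reaction at B as the redundant and release it; the primary structure is a cantilever fixed at A.
Deflection at B on the released cantilever, summing each load's contribution:
  UDL 39: wL⁴/(8EI) = 25448/EI
  triangular load, peak 44 at the fixed end: w₀L⁴/(30EI) = 7656/EI
  δ_0 = 33104/EI
Flexibility coefficient — unit upward force at B: δ_{BB} = L³/(3EI) = 204.7/EI.
With EI = 33000 kN·m²: δ_0 = 1.0031 m and δ_{BB} = 0.006203 m/kN.
Compatibility — the spring shortens by R_B/k under the reaction it provides: δ_0 − R_B·δ_{BB} = R_B/k. With 1/k = 0.000556 m/kN, R_B = δ_0 / (δ_{BB} + 1/k) = 1.0031 / (0.006203 + 0.000556) = 148.4 kN.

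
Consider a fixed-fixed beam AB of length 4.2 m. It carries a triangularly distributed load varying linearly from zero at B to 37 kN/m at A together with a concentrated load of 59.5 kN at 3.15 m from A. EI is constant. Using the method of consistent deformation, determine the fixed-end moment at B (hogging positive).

M_B = 56.9 kN·m

Take the two fixed-end moments M_A, M_B as redundants; the released structure is the simple span AB.
Simple-span end rotations at A and B under the given loads:
  at A: triangular load, peak 37: w₀L³/(45EI) = 60.92/EI
  at B: triangular load, peak 37: 7w₀L³/(360EI) = 53.3/EI
  at A: point load 59.5 at a = 3.15: Pab(L + b)/(6LEI) = 41/EI
  at B: point load 59.5 at a = 3.15: Pab(L + a)/(6LEI) = 57.4/EI
  θ_A0 = 101.9/EI,  θ_B0 = 110.7/EI
Flexibility coefficients: a unit moment at one end gives L/(3EI) there and L/(6EI) at the far end, so f₁₁ = f₂₂ = 1.4/EI and f₁₂ = f₂₁ = 0.7/EI.
Compatibility — zero rotation at each built-in end:
  1.4 M_A + 0.7 M_B = 101.9
  0.7 M_A + 1.4 M_B = 110.7
Solving the pair gives M_A = 44.35 kN·m and M_B = 56.9 kN·m (hogging).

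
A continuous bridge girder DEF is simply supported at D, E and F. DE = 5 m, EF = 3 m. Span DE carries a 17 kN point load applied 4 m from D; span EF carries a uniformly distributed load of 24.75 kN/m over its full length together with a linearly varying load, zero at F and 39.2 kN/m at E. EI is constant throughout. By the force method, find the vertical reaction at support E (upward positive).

R_E = 104.3 kN

Release continuity at E by inserting a hinge; the redundant is the internal moment M_E. The primary structure is two simply-supported spans DE and EF.
Rotations at E on the released spans (each span's end-slope, ×1/EI):
  span DE: point load 17 at a = 4: Pab(L + a)/(6LEI) = 20.4/EI
  span EF: UDL 24.75: wL³/(24EI) = 27.84/EI
  span EF: triangular load, peak 39.2: w₀L³/(45EI) = 23.52/EI
  relative rotation θ_0 = (20.4 + 51.36)/EI = 71.76/EI
A unit hogging moment at E produces rotation L₁/(3EI) + L₂/(3EI) = 2.667/EI.
Compatibility: M_E·(L₁+L₂)/(3EI) = θ_0, giving M_E = 26.91 kN·m (hogging).
Span DE, ΣM about D with M_E applied at E: R_E^{DE}·5 = 68 + 26.91, so R_E^{DE} = 18.98 kN and R_D = 17 − 18.98 = -1.982 kN.
Span EF, ΣM about F: R_E^{EF}·3 = 229 + 26.91, so R_E^{EF} = 85.3 kN and R_F = 133.1 − 85.3 = 47.75 kN.
R_E = 18.98 + 85.3 = 104.3 kN.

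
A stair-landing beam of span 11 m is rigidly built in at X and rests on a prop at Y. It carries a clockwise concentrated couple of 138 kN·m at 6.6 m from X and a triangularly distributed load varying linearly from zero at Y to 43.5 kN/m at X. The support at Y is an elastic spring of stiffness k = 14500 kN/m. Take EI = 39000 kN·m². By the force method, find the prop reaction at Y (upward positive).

Remove the prop at Y; the released (primary) structure is a cantilever built in at X.
Free-end deflection of the primary structure under the applied loading (downward +):
  clockwise couple 138 at a = 6.6: M₀a(2L − a)/(2EI) = 7013/EI
  triangular load, peak 43.5 at the fixed end: w₀L⁴/(30EI) = 21229/EI
  δ_0 = 28243/EI
Flexibility coefficient — unit upward force at Y: δ_{YY} = L³/(3EI) = 443.7/EI.
With EI = 39000 kN·m²: δ_0 = 0.72417 m and δ_{YY} = 0.011376 m/kN.
Compatibility — the spring shortens by R_Y/k under the reaction it provides: δ_0 − R_Y·δ_{YY} = R_Y/k. With 1/k = 0.000069 m/kN, R_Y = δ_0 / (δ_{YY} + 1/k) = 0.72417 / (0.011376 + 0.000069) = 63.27 kN.

R_Y = 63.27 kN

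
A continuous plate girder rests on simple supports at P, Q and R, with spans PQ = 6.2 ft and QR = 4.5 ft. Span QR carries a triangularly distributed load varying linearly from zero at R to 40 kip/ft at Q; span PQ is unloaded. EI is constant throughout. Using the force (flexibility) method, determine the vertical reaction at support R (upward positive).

R_R = 24.95 kip

Take M_Q as the redundant. Released structure: two simple spans PQ and QR with a hinge at Q.
Discontinuity in slope at Q on the released structure — sum the simple-span end rotations:
  span QR: triangular load, peak 40: w₀L³/(45EI) = 81/EI
  relative rotation θ_0 = (0 + 81)/EI = 81/EI
A unit hogging moment at Q produces rotation L₁/(3EI) + L₂/(3EI) = 3.567/EI.
Compatibility: M_Q·(L₁+L₂)/(3EI) = θ_0, giving M_Q = 22.71 kip·ft (hogging).
Span QR, ΣM about R: R_Q^{QR}·4.5 = 270 + 22.71, so R_Q^{QR} = 65.05 kip and R_R = 90 − 65.05 = 24.95 kip.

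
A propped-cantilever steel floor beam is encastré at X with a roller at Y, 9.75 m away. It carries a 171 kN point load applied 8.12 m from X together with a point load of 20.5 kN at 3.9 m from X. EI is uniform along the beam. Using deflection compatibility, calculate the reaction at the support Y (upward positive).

R_Y = 132.8 kN

Release the roller at Y. Primary structure: cantilever fixed at X.
Downward deflection at the released point Y due to the loads:
  point load 171 at a = 8.12: Pa²(3L − a)/(6EI) = 39706/EI
  point load 20.5 at a = 3.9: Pa²(3L − a)/(6EI) = 1317/EI
  δ_0 = 41023/EI
Flexibility coefficient — unit upward force at Y: δ_{YY} = L³/(3EI) = 309/EI.
The prop prevents deflection at Y: R_Y = δ_0/δ_{YY} = 41023/309 = 132.8 kN.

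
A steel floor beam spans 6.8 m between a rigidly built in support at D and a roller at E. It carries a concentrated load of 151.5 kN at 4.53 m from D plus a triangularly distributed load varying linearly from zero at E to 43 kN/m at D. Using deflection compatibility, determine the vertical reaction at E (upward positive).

R_E = 107.7 kN

Choose R_E as the redundant. The primary structure is the cantilever fixed at D.
Downward deflection at the released point E due to the loads:
  point load 151.5 at a = 4.53: Pa²(3L − a)/(6EI) = 8223/EI
  triangular load, peak 43 at the fixed end: w₀L⁴/(30EI) = 3065/EI
  δ_0 = 11288/EI
Tip deflection under a unit load at E: L³/(3EI) = 104.8/EI.
Compatibility at E: δ_0 − R_E·δ_{EE} = 0, so R_E = 11288/104.8 = 107.7 kN.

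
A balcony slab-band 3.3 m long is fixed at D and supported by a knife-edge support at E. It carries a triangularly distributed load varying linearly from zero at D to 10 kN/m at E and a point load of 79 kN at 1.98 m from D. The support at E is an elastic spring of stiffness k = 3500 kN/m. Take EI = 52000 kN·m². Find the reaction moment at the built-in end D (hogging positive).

Release the roller at E. Primary structure: cantilever fixed at D.
Deflection at E on the released cantilever, summing each load's contribution:
  triangular load, peak 10 at the free end: 11w₀L⁴/(120EI) = 108.7/EI
  point load 79 at a = 1.98: Pa²(3L − a)/(6EI) = 408.8/EI
  δ_0 = 517.5/EI
Tip deflection under a unit load at E: L³/(3EI) = 11.98/EI.
With EI = 52000 kN·m²: δ_0 = 0.009952 m and δ_{EE} = 0.00023 m/kN.
Compatibility — the spring shortens by R_E/k under the reaction it provides: δ_0 − R_E·δ_{EE} = R_E/k. With 1/k = 0.000286 m/kN, R_E = δ_0 / (δ_{EE} + 1/k) = 0.009952 / (0.00023 + 0.000286) = 19.28 kN.
Moment equilibrium about D: M_D = Σ(load moments about D) − R_E·L = 192.7 − 19.28×3.3 = 129.1 kN·m.

M_D = 129.1 kN·m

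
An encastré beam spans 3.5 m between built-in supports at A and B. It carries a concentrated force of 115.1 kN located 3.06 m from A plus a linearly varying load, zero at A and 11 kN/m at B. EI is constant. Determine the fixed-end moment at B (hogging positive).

Release both end moments; the primary structure is a simply-supported span AB with redundants M_A and M_B.
Simple-span end rotations at A and B under the given loads:
  at A: point load 115.1 at a = 3.06: Pab(L + b)/(6LEI) = 29.08/EI
  at B: point load 115.1 at a = 3.06: Pab(L + a)/(6LEI) = 48.41/EI
  at A: triangular load, peak 11: 7w₀L³/(360EI) = 9.17/EI
  at B: triangular load, peak 11: w₀L³/(45EI) = 10.48/EI
  θ_A0 = 38.25/EI,  θ_B0 = 58.89/EI
Flexibility coefficients: a unit moment at one end gives L/(3EI) there and L/(6EI) at the far end, so f₁₁ = f₂₂ = 1.167/EI and f₁₂ = f₂₁ = 0.5833/EI.
Compatibility — zero rotation at each built-in end:
  1.167 M_A + 0.5833 M_B = 38.25
  0.5833 M_A + 1.167 M_B = 58.89
Solving the pair gives M_A = 10.06 kN·m and M_B = 45.45 kN·m (hogging).

M_B = 45.45 kN·m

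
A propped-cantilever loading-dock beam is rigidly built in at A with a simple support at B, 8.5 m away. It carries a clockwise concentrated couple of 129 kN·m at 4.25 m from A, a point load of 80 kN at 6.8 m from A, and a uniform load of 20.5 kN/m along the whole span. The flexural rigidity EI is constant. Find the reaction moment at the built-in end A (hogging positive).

M_A = 234.3 kN·m

Release the roller at B. Primary structure: cantilever fixed at A.
Deflection at B on the released cantilever, summing each load's contribution:
  clockwise couple 129 at a = 4.25: M₀a(2L − a)/(2EI) = 3495/EI
  point load 80 at a = 6.8: Pa²(3L − a)/(6EI) = 11529/EI
  UDL 20.5: wL⁴/(8EI) = 13376/EI
  δ_0 = 28401/EI
Flexibility coefficient — unit upward force at B: δ_{BB} = L³/(3EI) = 204.7/EI.
The prop prevents deflection at B: R_B = δ_0/δ_{BB} = 28401/204.7 = 138.7 kN.
Moment equilibrium about A: M_A = Σ(load moments about A) − R_B·L = 1414 − 138.7×8.5 = 234.3 kN·m.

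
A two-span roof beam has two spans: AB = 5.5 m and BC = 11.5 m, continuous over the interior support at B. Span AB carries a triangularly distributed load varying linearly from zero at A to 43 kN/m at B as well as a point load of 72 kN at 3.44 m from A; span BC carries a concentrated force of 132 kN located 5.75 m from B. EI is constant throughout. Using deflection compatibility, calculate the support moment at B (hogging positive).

M_B = 245 kN·m

Release continuity at B by inserting a hinge; the redundant is the internal moment M_B. The primary structure is two simply-supported spans AB and BC.
End slopes at the hinge B, treating each span as simply supported:
  span AB: triangular load, peak 43: w₀L³/(45EI) = 159/EI
  span AB: point load 72 at a = 3.44: Pab(L + a)/(6LEI) = 138.2/EI
  span BC: point load 132 at a = 5.75: Pab(L + b)/(6LEI) = 1091/EI
  relative rotation θ_0 = (297.2 + 1091)/EI = 1388/EI
A unit hogging moment at B produces rotation L₁/(3EI) + L₂/(3EI) = 5.667/EI.
Compatibility: M_B·(L₁+L₂)/(3EI) = θ_0, giving M_B = 245 kN·m (hogging).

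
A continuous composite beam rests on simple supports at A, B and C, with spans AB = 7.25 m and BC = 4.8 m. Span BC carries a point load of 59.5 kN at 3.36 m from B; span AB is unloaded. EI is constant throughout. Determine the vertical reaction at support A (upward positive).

R_A = -2.142 kN

Take M_B as the redundant. Released structure: two simple spans AB and BC with a hinge at B.
End slopes at the hinge B, treating each span as simply supported:
  span BC: point load 59.5 at a = 3.36: Pab(L + b)/(6LEI) = 62.38/EI
  relative rotation θ_0 = (0 + 62.38)/EI = 62.38/EI
A unit hogging moment at B produces rotation L₁/(3EI) + L₂/(3EI) = 4.017/EI.
Slope continuity at B: θ_0 = M_B·4.017/EI, so M_B = 62.38/4.017 = 15.53 kN·m (hogging).
Span AB, ΣM about A with M_B applied at B: R_B^{AB}·7.25 = 0 + 15.53, so R_B^{AB} = 2.142 kN and R_A = 0 − 2.142 = -2.142 kN.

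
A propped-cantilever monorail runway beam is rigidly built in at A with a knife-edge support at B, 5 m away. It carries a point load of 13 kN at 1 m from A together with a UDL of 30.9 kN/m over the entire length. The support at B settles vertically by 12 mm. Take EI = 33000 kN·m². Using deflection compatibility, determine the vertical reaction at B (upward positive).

R_B = 49.16 kN

Take the reaction at B as the redundant and release it; the primary structure is a cantilever fixed at A.
Primary-structure tip deflection at B by superposition:
  point load 13 at a = 1: Pa²(3L − a)/(6EI) = 30.33/EI
  UDL 30.9: wL⁴/(8EI) = 2414/EI
  δ_0 = 2444/EI
Tip deflection under a unit load at B: L³/(3EI) = 41.67/EI.
With EI = 33000 kN·m²: δ_0 = 0.074073 m and δ_{BB} = 0.001263 m/kN.
Compatibility — the beam at B must follow the support down by 0.012 m: δ_0 − R_B·δ_{BB} = 0.012, so R_B = (0.074073 − 0.012)/0.001263 = 49.16 kN.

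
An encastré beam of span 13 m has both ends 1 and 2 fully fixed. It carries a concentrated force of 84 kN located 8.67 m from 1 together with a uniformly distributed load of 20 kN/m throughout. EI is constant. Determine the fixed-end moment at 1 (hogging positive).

M_1 = 362.5 kN·m

Release both end moments; the primary structure is a simply-supported span 12 with redundants M_1 and M_2.
On the primary (simply-supported) span, the end slopes from the loading are:
  at 1: point load 84 at a = 8.67: Pab(L + b)/(6LEI) = 700.6/EI
  at 2: point load 84 at a = 8.67: Pab(L + a)/(6LEI) = 876.1/EI
  at 1: UDL 20: wL³/(24EI) = 1831/EI
  at 2: UDL 20: wL³/(24EI) = 1831/EI
  θ_10 = 2531/EI,  θ_20 = 2707/EI
Flexibility coefficients: a unit moment at one end gives L/(3EI) there and L/(6EI) at the far end, so f₁₁ = f₂₂ = 4.333/EI and f₁₂ = f₂₁ = 2.167/EI.
Compatibility — zero rotation at each built-in end:
  4.333 M_1 + 2.167 M_2 = 2531
  2.167 M_1 + 4.333 M_2 = 2707
Solving the pair gives M_1 = 362.5 kN·m and M_2 = 443.4 kN·m (hogging).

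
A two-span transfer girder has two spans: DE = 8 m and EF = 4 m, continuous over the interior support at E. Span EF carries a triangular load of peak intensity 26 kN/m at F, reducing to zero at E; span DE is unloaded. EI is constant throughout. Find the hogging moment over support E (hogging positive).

Release continuity at E by inserting a hinge; the redundant is the internal moment M_E. The primary structure is two simply-supported spans DE and EF.
End slopes at the hinge E, treating each span as simply supported:
  span EF: triangular load, peak 26: 7w₀L³/(360EI) = 32.36/EI
  relative rotation θ_0 = (0 + 32.36)/EI = 32.36/EI
A unit hogging moment at E produces rotation L₁/(3EI) + L₂/(3EI) = 4/EI.
Slope continuity at E: θ_0 = M_E·4/EI, so M_E = 32.36/4 = 8.089 kN·m (hogging).

M_E = 8.089 kN·m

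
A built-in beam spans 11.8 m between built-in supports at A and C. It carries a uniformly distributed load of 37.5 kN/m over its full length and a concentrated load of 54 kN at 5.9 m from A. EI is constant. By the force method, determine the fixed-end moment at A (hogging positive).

M_A = 514.8 kN·m

Take the two fixed-end moments M_A, M_C as redundants; the released structure is the simple span AC.
Simple-span end rotations at A and C under the given loads:
  at A: UDL 37.5: wL³/(24EI) = 2567/EI
  at C: UDL 37.5: wL³/(24EI) = 2567/EI
  at A: point load 54 at a = 5.9: Pab(L + b)/(6LEI) = 469.9/EI
  at C: point load 54 at a = 5.9: Pab(L + a)/(6LEI) = 469.9/EI
  θ_A0 = 3037/EI,  θ_C0 = 3037/EI
Flexibility coefficients: a unit moment at one end gives L/(3EI) there and L/(6EI) at the far end, so f₁₁ = f₂₂ = 3.933/EI and f₁₂ = f₂₁ = 1.967/EI.
Compatibility — zero rotation at each built-in end:
  3.933 M_A + 1.967 M_C = 3037
  1.967 M_A + 3.933 M_C = 3037
Solving the pair gives M_A = 514.8 kN·m and M_C = 514.8 kN·m (hogging).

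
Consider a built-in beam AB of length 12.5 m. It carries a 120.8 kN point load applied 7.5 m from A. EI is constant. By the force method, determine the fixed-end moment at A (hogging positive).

M_A = 145 kN·m

Take the two fixed-end moments M_A, M_B as redundants; the released structure is the simple span AB.
On the primary (simply-supported) span, the end slopes from the loading are:
  at A: point load 120.8 at a = 7.5: Pab(L + b)/(6LEI) = 1057/EI
  at B: point load 120.8 at a = 7.5: Pab(L + a)/(6LEI) = 1208/EI
  θ_A0 = 1057/EI,  θ_B0 = 1208/EI
Flexibility coefficients: a unit moment at one end gives L/(3EI) there and L/(6EI) at the far end, so f₁₁ = f₂₂ = 4.167/EI and f₁₂ = f₂₁ = 2.083/EI.
Compatibility — zero rotation at each built-in end:
  4.167 M_A + 2.083 M_B = 1057
  2.083 M_A + 4.167 M_B = 1208
Solving the pair gives M_A = 145 kN·m and M_B = 217.4 kN·m (hogging).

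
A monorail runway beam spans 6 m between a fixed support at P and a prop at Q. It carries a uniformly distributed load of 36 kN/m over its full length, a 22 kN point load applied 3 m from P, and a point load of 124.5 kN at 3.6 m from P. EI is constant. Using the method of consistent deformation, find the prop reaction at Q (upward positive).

Choose R_Q as the redundant. The primary structure is the cantilever fixed at P.
Primary-structure tip deflection at Q by superposition:
  UDL 36: wL⁴/(8EI) = 5832/EI
  point load 22 at a = 3: Pa²(3L − a)/(6EI) = 495/EI
  point load 124.5 at a = 3.6: Pa²(3L − a)/(6EI) = 3872/EI
  δ_0 = 10199/EI
Tip deflection under a unit load at Q: L³/(3EI) = 72/EI.
The prop prevents deflection at Q: R_Q = δ_0/δ_{QQ} = 10199/72 = 141.7 kN.

R_Q = 141.7 kN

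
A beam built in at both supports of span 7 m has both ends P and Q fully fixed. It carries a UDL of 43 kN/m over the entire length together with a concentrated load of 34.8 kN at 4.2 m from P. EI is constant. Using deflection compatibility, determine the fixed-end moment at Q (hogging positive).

Take the two fixed-end moments M_P, M_Q as redundants; the released structure is the simple span PQ.
Simple-span end rotations at P and Q under the given loads:
  at P: UDL 43: wL³/(24EI) = 614.5/EI
  at Q: UDL 43: wL³/(24EI) = 614.5/EI
  at P: point load 34.8 at a = 4.2: Pab(L + b)/(6LEI) = 95.49/EI
  at Q: point load 34.8 at a = 4.2: Pab(L + a)/(6LEI) = 109.1/EI
  θ_P0 = 710/EI,  θ_Q0 = 723.7/EI
Flexibility coefficients: a unit moment at one end gives L/(3EI) there and L/(6EI) at the far end, so f₁₁ = f₂₂ = 2.333/EI and f₁₂ = f₂₁ = 1.167/EI.
Compatibility — zero rotation at each built-in end:
  2.333 M_P + 1.167 M_Q = 710
  1.167 M_P + 2.333 M_Q = 723.7
Solving the pair gives M_P = 199 kN·m and M_Q = 210.7 kN·m (hogging).

M_Q = 210.7 kN·m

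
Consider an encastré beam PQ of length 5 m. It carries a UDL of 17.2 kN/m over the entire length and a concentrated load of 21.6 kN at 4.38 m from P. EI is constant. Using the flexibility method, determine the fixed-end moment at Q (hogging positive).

M_Q = 46.11 kN·m

Release both end moments; the primary structure is a simply-supported span PQ with redundants M_P and M_Q.
On the primary (simply-supported) span, the end slopes from the loading are:
  at P: UDL 17.2: wL³/(24EI) = 89.58/EI
  at Q: UDL 17.2: wL³/(24EI) = 89.58/EI
  at P: point load 21.6 at a = 4.38: Pab(L + b)/(6LEI) = 10.99/EI
  at Q: point load 21.6 at a = 4.38: Pab(L + a)/(6LEI) = 18.34/EI
  θ_P0 = 100.6/EI,  θ_Q0 = 107.9/EI
Flexibility coefficients: a unit moment at one end gives L/(3EI) there and L/(6EI) at the far end, so f₁₁ = f₂₂ = 1.667/EI and f₁₂ = f₂₁ = 0.8333/EI.
Compatibility — zero rotation at each built-in end:
  1.667 M_P + 0.8333 M_Q = 100.6
  0.8333 M_P + 1.667 M_Q = 107.9
Solving the pair gives M_P = 37.29 kN·m and M_Q = 46.11 kN·m (hogging).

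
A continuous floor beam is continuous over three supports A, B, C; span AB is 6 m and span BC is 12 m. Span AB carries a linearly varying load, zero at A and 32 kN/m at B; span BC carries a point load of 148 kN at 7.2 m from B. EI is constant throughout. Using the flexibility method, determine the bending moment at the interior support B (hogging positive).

M_B = 224.5 kN·m

Take M_B as the redundant. Released structure: two simple spans AB and BC with a hinge at B.
End slopes at the hinge B, treating each span as simply supported:
  span AB: triangular load, peak 32: w₀L³/(45EI) = 153.6/EI
  span BC: point load 148 at a = 7.2: Pab(L + b)/(6LEI) = 1193/EI
  relative rotation θ_0 = (153.6 + 1193)/EI = 1347/EI
A unit hogging moment at B produces rotation L₁/(3EI) + L₂/(3EI) = 6/EI.
Compatibility: M_B·(L₁+L₂)/(3EI) = θ_0, giving M_B = 224.5 kN·m (hogging).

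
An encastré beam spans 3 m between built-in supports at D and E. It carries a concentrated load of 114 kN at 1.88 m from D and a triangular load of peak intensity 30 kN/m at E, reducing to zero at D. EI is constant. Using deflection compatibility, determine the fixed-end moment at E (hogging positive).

Release both end moments; the primary structure is a simply-supported span DE with redundants M_D and M_E.
On the primary (simply-supported) span, the end slopes from the loading are:
  at D: point load 114 at a = 1.88: Pab(L + b)/(6LEI) = 54.94/EI
  at E: point load 114 at a = 1.88: Pab(L + a)/(6LEI) = 65.08/EI
  at D: triangular load, peak 30: 7w₀L³/(360EI) = 15.75/EI
  at E: triangular load, peak 30: w₀L³/(45EI) = 18/EI
  θ_D0 = 70.69/EI,  θ_E0 = 83.08/EI
Flexibility coefficients: a unit moment at one end gives L/(3EI) there and L/(6EI) at the far end, so f₁₁ = f₂₂ = 1/EI and f₁₂ = f₂₁ = 0.5/EI.
Compatibility — zero rotation at each built-in end:
  1 M_D + 0.5 M_E = 70.69
  0.5 M_D + 1 M_E = 83.08
Solving the pair gives M_D = 38.87 kN·m and M_E = 63.64 kN·m (hogging).

M_E = 63.64 kN·m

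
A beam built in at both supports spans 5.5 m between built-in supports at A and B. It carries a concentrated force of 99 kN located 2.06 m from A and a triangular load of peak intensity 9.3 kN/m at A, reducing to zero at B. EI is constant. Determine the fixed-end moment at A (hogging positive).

Release both end moments; the primary structure is a simply-supported span AB with redundants M_A and M_B.
Simple-span end rotations at A and B under the given loads:
  at A: point load 99 at a = 2.06: Pab(L + b)/(6LEI) = 190.1/EI
  at B: point load 99 at a = 2.06: Pab(L + a)/(6LEI) = 160.7/EI
  at A: triangular load, peak 9.3: w₀L³/(45EI) = 34.38/EI
  at B: triangular load, peak 9.3: 7w₀L³/(360EI) = 30.09/EI
  θ_A0 = 224.4/EI,  θ_B0 = 190.8/EI
Flexibility coefficients: a unit moment at one end gives L/(3EI) there and L/(6EI) at the far end, so f₁₁ = f₂₂ = 1.833/EI and f₁₂ = f₂₁ = 0.9167/EI.
Compatibility — zero rotation at each built-in end:
  1.833 M_A + 0.9167 M_B = 224.4
  0.9167 M_A + 1.833 M_B = 190.8
Solving the pair gives M_A = 93.85 kN·m and M_B = 57.15 kN·m (hogging).

M_A = 93.85 kN·m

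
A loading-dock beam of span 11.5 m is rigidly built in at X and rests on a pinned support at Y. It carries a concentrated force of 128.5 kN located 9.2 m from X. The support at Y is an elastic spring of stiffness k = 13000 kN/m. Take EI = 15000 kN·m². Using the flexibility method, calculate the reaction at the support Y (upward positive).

Choose R_Y as the redundant. The primary structure is the cantilever fixed at X.
Deflection at Y on the released cantilever, summing each load's contribution:
  point load 128.5 at a = 9.2: Pa²(3L − a)/(6EI) = 45861/EI
Flexibility coefficient — unit upward force at Y: δ_{YY} = L³/(3EI) = 507/EI.
With EI = 15000 kN·m²: δ_0 = 3.0574 m and δ_{YY} = 0.033797 m/kN.
Compatibility — the spring shortens by R_Y/k under the reaction it provides: δ_0 − R_Y·δ_{YY} = R_Y/k. With 1/k = 0.000077 m/kN, R_Y = δ_0 / (δ_{YY} + 1/k) = 3.0574 / (0.033797 + 0.000077) = 90.26 kN.

R_Y = 90.26 kN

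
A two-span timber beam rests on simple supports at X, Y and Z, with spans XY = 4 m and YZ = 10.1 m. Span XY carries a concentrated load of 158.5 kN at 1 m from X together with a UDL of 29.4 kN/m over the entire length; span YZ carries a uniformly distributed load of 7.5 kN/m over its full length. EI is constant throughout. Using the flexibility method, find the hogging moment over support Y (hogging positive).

Take M_Y as the redundant. Released structure: two simple spans XY and YZ with a hinge at Y.
Rotations at Y on the released spans (each span's end-slope, ×1/EI):
  span XY: point load 158.5 at a = 1: Pab(L + a)/(6LEI) = 99.06/EI
  span XY: UDL 29.4: wL³/(24EI) = 78.4/EI
  span YZ: UDL 7.5: wL³/(24EI) = 322/EI
  relative rotation θ_0 = (177.5 + 322)/EI = 499.4/EI
A unit hogging moment at Y produces rotation L₁/(3EI) + L₂/(3EI) = 4.7/EI.
Slope continuity at Y: θ_0 = M_Y·4.7/EI, so M_Y = 499.4/4.7 = 106.3 kN·m (hogging).

M_Y = 106.3 kN·m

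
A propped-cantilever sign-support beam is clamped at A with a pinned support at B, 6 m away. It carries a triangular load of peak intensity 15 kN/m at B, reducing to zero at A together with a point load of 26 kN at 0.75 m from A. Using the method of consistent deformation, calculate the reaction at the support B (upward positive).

R_B = 25.33 kN

Take the reaction at B as the redundant and release it; the primary structure is a cantilever fixed at A.
Deflection at B on the released cantilever, summing each load's contribution:
  triangular load, peak 15 at the free end: 11w₀L⁴/(120EI) = 1782/EI
  point load 26 at a = 0.75: Pa²(3L − a)/(6EI) = 42.05/EI
  δ_0 = 1824/EI
Tip deflection under a unit load at B: L³/(3EI) = 72/EI.
The prop prevents deflection at B: R_B = δ_0/δ_{BB} = 1824/72 = 25.33 kN.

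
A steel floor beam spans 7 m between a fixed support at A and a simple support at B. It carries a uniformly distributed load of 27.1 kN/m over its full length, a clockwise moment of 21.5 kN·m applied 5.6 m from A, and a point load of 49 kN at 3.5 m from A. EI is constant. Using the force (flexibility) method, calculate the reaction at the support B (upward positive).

R_B = 90.87 kN

Remove the prop at B; the released (primary) structure is a cantilever built in at A.
Primary-structure tip deflection at B by superposition:
  UDL 27.1: wL⁴/(8EI) = 8133/EI
  clockwise couple 21.5 at a = 5.6: M₀a(2L − a)/(2EI) = 505.7/EI
  point load 49 at a = 3.5: Pa²(3L − a)/(6EI) = 1751/EI
  δ_0 = 10390/EI
Flexibility coefficient — unit upward force at B: δ_{BB} = L³/(3EI) = 114.3/EI.
The prop prevents deflection at B: R_B = δ_0/δ_{BB} = 10390/114.3 = 90.87 kN.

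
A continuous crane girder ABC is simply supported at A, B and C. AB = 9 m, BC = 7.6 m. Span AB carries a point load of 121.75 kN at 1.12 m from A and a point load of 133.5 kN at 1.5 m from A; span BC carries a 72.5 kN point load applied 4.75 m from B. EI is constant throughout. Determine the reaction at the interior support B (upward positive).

Release continuity at B by inserting a hinge; the redundant is the internal moment M_B. The primary structure is two simply-supported spans AB and BC.
Discontinuity in slope at B on the released structure — sum the simple-span end rotations:
  span AB: point load 121.75 at a = 1.12: Pab(L + a)/(6LEI) = 201.4/EI
  span AB: point load 133.5 at a = 1.5: Pab(L + a)/(6LEI) = 292/EI
  span BC: point load 72.5 at a = 4.75: Pab(L + b)/(6LEI) = 224.9/EI
  relative rotation θ_0 = (493.4 + 224.9)/EI = 718.3/EI
A unit hogging moment at B produces rotation L₁/(3EI) + L₂/(3EI) = 5.533/EI.
Slope continuity at B: θ_0 = M_B·5.533/EI, so M_B = 718.3/5.533 = 129.8 kN·m (hogging).
Span AB, ΣM about A with M_B applied at B: R_B^{AB}·9 = 336.6 + 129.8, so R_B^{AB} = 51.83 kN and R_A = 255.2 − 51.83 = 203.4 kN.
Span BC, ΣM about C: R_B^{BC}·7.6 = 206.6 + 129.8, so R_B^{BC} = 44.27 kN and R_C = 72.5 − 44.27 = 28.23 kN.
R_B = 51.83 + 44.27 = 96.09 kN.

R_B = 96.09 kN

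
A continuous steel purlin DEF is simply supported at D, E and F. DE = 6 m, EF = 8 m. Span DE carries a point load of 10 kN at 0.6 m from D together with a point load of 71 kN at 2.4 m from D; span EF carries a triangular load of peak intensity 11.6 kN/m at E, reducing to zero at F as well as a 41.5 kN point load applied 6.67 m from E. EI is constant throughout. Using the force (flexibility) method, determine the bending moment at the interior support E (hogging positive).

Take M_E as the redundant. Released structure: two simple spans DE and EF with a hinge at E.
Discontinuity in slope at E on the released structure — sum the simple-span end rotations:
  span DE: point load 10 at a = 0.6: Pab(L + a)/(6LEI) = 5.94/EI
  span DE: point load 71 at a = 2.4: Pab(L + a)/(6LEI) = 143.1/EI
  span EF: triangular load, peak 11.6: w₀L³/(45EI) = 132/EI
  span EF: point load 41.5 at a = 6.67: Pab(L + b)/(6LEI) = 71.56/EI
  relative rotation θ_0 = (149.1 + 203.5)/EI = 352.6/EI
A unit hogging moment at E produces rotation L₁/(3EI) + L₂/(3EI) = 4.667/EI.
Compatibility: M_E·(L₁+L₂)/(3EI) = θ_0, giving M_E = 75.56 kN·m (hogging).

M_E = 75.56 kN·m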